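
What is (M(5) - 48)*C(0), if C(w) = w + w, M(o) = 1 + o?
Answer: 0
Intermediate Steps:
C(w) = 2*w
(M(5) - 48)*C(0) = ((1 + 5) - 48)*(2*0) = (6 - 48)*0 = -42*0 = 0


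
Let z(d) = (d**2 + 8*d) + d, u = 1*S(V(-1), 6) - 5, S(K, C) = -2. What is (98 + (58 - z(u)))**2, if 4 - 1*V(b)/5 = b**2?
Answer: 28900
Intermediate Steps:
V(b) = 20 - 5*b**2
u = -7 (u = 1*(-2) - 5 = -2 - 5 = -7)
z(d) = d**2 + 9*d
(98 + (58 - z(u)))**2 = (98 + (58 - (-7)*(9 - 7)))**2 = (98 + (58 - (-7)*2))**2 = (98 + (58 - 1*(-14)))**2 = (98 + (58 + 14))**2 = (98 + 72)**2 = 170**2 = 28900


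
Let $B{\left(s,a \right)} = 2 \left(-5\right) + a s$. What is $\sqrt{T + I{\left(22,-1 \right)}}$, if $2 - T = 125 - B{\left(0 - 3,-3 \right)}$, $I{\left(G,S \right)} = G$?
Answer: $i \sqrt{102} \approx 10.1 i$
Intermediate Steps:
$B{\left(s,a \right)} = -10 + a s$
$T = -124$ ($T = 2 - \left(125 - \left(-10 - 3 \left(0 - 3\right)\right)\right) = 2 - \left(125 - \left(-10 - -9\right)\right) = 2 - \left(125 - \left(-10 + 9\right)\right) = 2 - \left(125 - -1\right) = 2 - \left(125 + 1\right) = 2 - 126 = -124$)
$\sqrt{T + I{\left(22,-1 \right)}} = \sqrt{-124 + 22} = \sqrt{-102} = i \sqrt{102}$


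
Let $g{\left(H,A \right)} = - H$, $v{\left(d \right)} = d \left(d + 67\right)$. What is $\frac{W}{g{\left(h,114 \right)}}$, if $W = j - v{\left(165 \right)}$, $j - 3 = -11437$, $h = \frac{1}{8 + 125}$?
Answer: $6611962$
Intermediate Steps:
$h = \frac{1}{133} \approx 0.0075188$
$v{\left(d \right)} = d \left(67 + d\right)$
$j = -11434$ ($j = 3 - 11437 = -11434$)
$W = -49714$ ($W = -11434 - 165 \left(67 + 165\right) = -11434 - 165 \cdot 232 = -11434 - 38280 = -49714$)
$\frac{W}{g{\left(h,114 \right)}} = - \frac{49714}{\left(-1\right) \frac{1}{133}} = - \frac{49714}{- \frac{1}{133}} = \left(-49714\right) \left(-133\right) = 6611962$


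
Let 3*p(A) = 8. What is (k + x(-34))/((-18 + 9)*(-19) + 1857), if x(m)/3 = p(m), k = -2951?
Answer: -981/676 ≈ -1.4512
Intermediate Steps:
p(A) = 8/3 (p(A) = (⅓)*8 = 8/3)
x(m) = 8 (x(m) = 3*(8/3) = 8)
(k + x(-34))/((-18 + 9)*(-19) + 1857) = (-2951 + 8)/((-18 + 9)*(-19) + 1857) = -2943/(-9*(-19) + 1857) = -2943/(171 + 1857) = -2943/2028 = -2943*1/2028 = -981/676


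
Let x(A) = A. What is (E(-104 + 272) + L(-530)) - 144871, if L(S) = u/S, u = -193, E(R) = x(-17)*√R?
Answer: -76781437/530 - 34*√42 ≈ -1.4509e+5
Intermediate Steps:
E(R) = -17*√R
L(S) = -193/S
(E(-104 + 272) + L(-530)) - 144871 = (-17*√(-104 + 272) - 193/(-530)) - 144871 = (-34*√42 - 193*(-1/530)) - 144871 = (-34*√42 + 193/530) - 144871 = (193/530 - 34*√42) - 144871 = -76781437/530 - 34*√42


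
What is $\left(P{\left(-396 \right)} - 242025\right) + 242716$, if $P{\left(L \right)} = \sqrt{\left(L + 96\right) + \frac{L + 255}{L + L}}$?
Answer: $691 + \frac{i \sqrt{5224098}}{132} \approx 691.0 + 17.315 i$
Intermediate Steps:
$P{\left(L \right)} = \sqrt{96 + L + \frac{255 + L}{2 L}}$ ($P{\left(L \right)} = \sqrt{\left(96 + L\right) + \frac{255 + L}{2 L}} = \sqrt{96 + L + \frac{255 + L}{2 L}}$)
$\left(P{\left(-396 \right)} - 242025\right) + 242716 = \left(\frac{\sqrt{386 + 4 \left(-396\right) + \frac{510}{-396}}}{2} - 242025\right) + 242716 = \left(\frac{\sqrt{386 - 1584 + 510 \left(- \frac{1}{396}\right)}}{2} - 242025\right) + 242716 = \left(\frac{\sqrt{386 - 1584 - \frac{85}{66}}}{2} - 242025\right) + 242716 = \left(\frac{\sqrt{- \frac{79153}{66}}}{2} - 242025\right) + 242716 = \left(\frac{\frac{1}{66} i \sqrt{5224098}}{2} - 242025\right) + 242716 = \left(\frac{i \sqrt{5224098}}{132} - 242025\right) + 242716 = \left(-242025 + \frac{i \sqrt{5224098}}{132}\right) + 242716 = 691 + \frac{i \sqrt{5224098}}{132}$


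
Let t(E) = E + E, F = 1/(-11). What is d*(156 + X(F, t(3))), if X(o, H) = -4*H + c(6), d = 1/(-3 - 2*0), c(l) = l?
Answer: -46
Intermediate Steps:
F = -1/11 ≈ -0.090909
d = -1/3 (d = 1/(-3 + 0) = 1/(-3) = -1/3 ≈ -0.33333)
t(E) = 2*E
X(o, H) = 6 - 4*H (X(o, H) = -4*H + 6 = 6 - 4*H)
d*(156 + X(F, t(3))) = -(156 + (6 - 8*3))/3 = -(156 + (6 - 4*6))/3 = -(156 + (6 - 24))/3 = -(156 - 18)/3 = -1/3*138 = -46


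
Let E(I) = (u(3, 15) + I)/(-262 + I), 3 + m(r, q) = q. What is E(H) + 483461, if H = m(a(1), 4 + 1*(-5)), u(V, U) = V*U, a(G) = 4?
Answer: 128600585/266 ≈ 4.8346e+5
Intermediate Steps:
m(r, q) = -3 + q
u(V, U) = U*V
H = -4 (H = -3 + (4 + 1*(-5)) = -3 + (4 - 5) = -3 - 1 = -4)
E(I) = (45 + I)/(-262 + I) (E(I) = (15*3 + I)/(-262 + I) = (45 + I)/(-262 + I))
E(H) + 483461 = (45 - 4)/(-262 - 4) + 483461 = 41/(-266) + 483461 = -1/266*41 + 483461 = -41/266 + 483461 = 128600585/266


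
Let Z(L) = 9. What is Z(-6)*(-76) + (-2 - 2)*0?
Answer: -684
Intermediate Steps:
Z(-6)*(-76) + (-2 - 2)*0 = 9*(-76) + (-2 - 2)*0 = -684 - 4*0 = -684 + 0 = -684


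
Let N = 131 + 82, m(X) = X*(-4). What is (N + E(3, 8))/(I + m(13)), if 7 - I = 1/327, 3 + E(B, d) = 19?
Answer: -74883/14716 ≈ -5.0885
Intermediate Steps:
E(B, d) = 16 (E(B, d) = -3 + 19 = 16)
m(X) = -4*X
I = 2288/327 (I = 7 - 1/327 = 2288/327 ≈ 6.9969)
N = 213
(N + E(3, 8))/(I + m(13)) = (213 + 16)/(2288/327 - 4*13) = 229/(2288/327 - 52) = 229/(-14716/327) = 229*(-327/14716) = -74883/14716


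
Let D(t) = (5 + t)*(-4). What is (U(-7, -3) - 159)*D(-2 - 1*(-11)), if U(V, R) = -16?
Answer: 9800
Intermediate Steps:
D(t) = -20 - 4*t
(U(-7, -3) - 159)*D(-2 - 1*(-11)) = (-16 - 159)*(-20 - 4*(-2 - 1*(-11))) = -175*(-20 - 4*(-2 + 11)) = -175*(-20 - 4*9) = -175*(-20 - 36) = -175*(-56) = 9800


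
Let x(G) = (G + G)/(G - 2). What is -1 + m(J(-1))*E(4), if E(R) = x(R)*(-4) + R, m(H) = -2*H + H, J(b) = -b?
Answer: 11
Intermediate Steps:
m(H) = -H
x(G) = 2*G/(-2 + G) (x(G) = (2*G)/(-2 + G) = 2*G/(-2 + G))
E(R) = R - 8*R/(-2 + R) (E(R) = (2*R/(-2 + R))*(-4) + R = -8*R/(-2 + R) + R = R - 8*R/(-2 + R))
-1 + m(J(-1))*E(4) = -1 + (-(-1)*(-1))*(4*(-10 + 4)/(-2 + 4)) = -1 + (-1*1)*(4*(-6)/2) = -1 - 4*(-6)/2 = -1 - 1*(-12) = -1 + 12 = 11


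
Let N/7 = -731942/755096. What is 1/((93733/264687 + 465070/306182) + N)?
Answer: -15298697080148316/75151691080666145 ≈ -0.20357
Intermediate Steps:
N = -2561797/377548 (N = 7*(-731942/755096) = 7*(-731942*1/755096) = 7*(-365971/377548) = -2561797/377548 ≈ -6.7854)
1/((93733/264687 + 465070/306182) + N) = 1/((93733/264687 + 465070/306182) - 2561797/377548) = 1/((93733*(1/264687) + 465070*(1/306182)) - 2561797/377548) = 1/((93733/264687 + 232535/153091) - 2561797/377548) = 1/(75898670248/40521197517 - 2561797/377548) = 1/(-75151691080666145/15298697080148316) = -15298697080148316/75151691080666145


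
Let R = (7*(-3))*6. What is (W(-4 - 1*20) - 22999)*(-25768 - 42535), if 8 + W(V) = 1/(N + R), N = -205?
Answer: 520149065354/331 ≈ 1.5714e+9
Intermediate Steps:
R = -126 (R = -21*6 = -126)
W(V) = -2649/331 (W(V) = -8 + 1/(-205 - 126) = -8 + 1/(-331) = -8 - 1/331 = -2649/331)
(W(-4 - 1*20) - 22999)*(-25768 - 42535) = (-2649/331 - 22999)*(-25768 - 42535) = -7615318/331*(-68303) = 520149065354/331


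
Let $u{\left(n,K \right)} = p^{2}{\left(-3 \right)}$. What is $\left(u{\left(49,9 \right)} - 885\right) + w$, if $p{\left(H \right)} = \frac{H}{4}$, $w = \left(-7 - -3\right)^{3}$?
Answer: $- \frac{15175}{16} \approx -948.44$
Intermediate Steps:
$w = -64$ ($w = \left(-7 + 3\right)^{3} = \left(-4\right)^{3} = -64$)
$p{\left(H \right)} = \frac{H}{4}$ ($p{\left(H \right)} = H \frac{1}{4} = \frac{H}{4}$)
$u{\left(n,K \right)} = \frac{9}{16}$ ($u{\left(n,K \right)} = \left(\frac{1}{4} \left(-3\right)\right)^{2} = \left(- \frac{3}{4}\right)^{2} = \frac{9}{16}$)
$\left(u{\left(49,9 \right)} - 885\right) + w = \left(\frac{9}{16} - 885\right) - 64 = - \frac{14151}{16} - 64 = - \frac{15175}{16}$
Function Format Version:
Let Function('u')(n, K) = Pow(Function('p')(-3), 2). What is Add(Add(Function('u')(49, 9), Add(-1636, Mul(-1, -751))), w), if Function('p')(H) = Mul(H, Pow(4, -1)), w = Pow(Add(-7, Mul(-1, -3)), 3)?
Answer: Rational(-15175, 16) ≈ -948.44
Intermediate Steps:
w = -64 (w = Pow(Add(-7, 3), 3) = Pow(-4, 3) = -64)
Function('p')(H) = Mul(Rational(1, 4), H) (Function('p')(H) = Mul(H, Rational(1, 4)) = Mul(Rational(1, 4), H))
Function('u')(n, K) = Rational(9, 16) (Function('u')(n, K) = Pow(Mul(Rational(1, 4), -3), 2) = Pow(Rational(-3, 4), 2) = Rational(9, 16))
Add(Add(Function('u')(49, 9), Add(-1636, Mul(-1, -751))), w) = Add(Add(Rational(9, 16), Add(-1636, Mul(-1, -751))), -64) = Add(Add(Rational(9, 16), Add(-1636, 751)), -64) = Add(Add(Rational(9, 16), -885), -64) = Add(Rational(-14151, 16), -64) = Rational(-15175, 16)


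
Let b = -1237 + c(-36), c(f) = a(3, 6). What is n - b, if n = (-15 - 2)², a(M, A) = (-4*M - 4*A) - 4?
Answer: 1566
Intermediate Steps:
a(M, A) = -4 - 4*A - 4*M (a(M, A) = (-4*A - 4*M) - 4 = -4 - 4*A - 4*M)
c(f) = -40 (c(f) = -4 - 4*6 - 4*3 = -4 - 24 - 12 = -40)
b = -1277 (b = -1237 - 40 = -1277)
n = 289 (n = (-17)² = 289)
n - b = 289 - 1*(-1277) = 289 + 1277 = 1566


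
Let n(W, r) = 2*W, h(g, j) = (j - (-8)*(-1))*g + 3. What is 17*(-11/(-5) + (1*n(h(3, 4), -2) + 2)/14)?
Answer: 629/35 ≈ 17.971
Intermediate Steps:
h(g, j) = 3 + g*(-8 + j) (h(g, j) = (j - 2*4)*g + 3 = (j - 8)*g + 3 = (-8 + j)*g + 3 = g*(-8 + j) + 3 = 3 + g*(-8 + j))
17*(-11/(-5) + (1*n(h(3, 4), -2) + 2)/14) = 17*(-11/(-5) + (1*(2*(3 - 8*3 + 3*4)) + 2)/14) = 17*(-11*(-⅕) + (1*(2*(3 - 24 + 12)) + 2)*(1/14)) = 17*(11/5 + (1*(2*(-9)) + 2)*(1/14)) = 17*(11/5 + (1*(-18) + 2)*(1/14)) = 17*(11/5 + (-18 + 2)*(1/14)) = 17*(11/5 - 16*1/14) = 17*(11/5 - 8/7) = 17*(37/35) = 629/35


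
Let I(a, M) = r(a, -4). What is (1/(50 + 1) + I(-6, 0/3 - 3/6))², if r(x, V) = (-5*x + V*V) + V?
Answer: 4592449/2601 ≈ 1765.6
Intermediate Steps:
r(x, V) = V + V² - 5*x (r(x, V) = (-5*x + V²) + V = (V² - 5*x) + V = V + V² - 5*x)
I(a, M) = 12 - 5*a (I(a, M) = -4 + (-4)² - 5*a = -4 + 16 - 5*a = 12 - 5*a)
(1/(50 + 1) + I(-6, 0/3 - 3/6))² = (1/(50 + 1) + (12 - 5*(-6)))² = (1/51 + (12 + 30))² = (1/51 + 42)² = (2143/51)² = 4592449/2601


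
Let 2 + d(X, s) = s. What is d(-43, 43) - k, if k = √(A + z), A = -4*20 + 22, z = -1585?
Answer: 41 - I*√1643 ≈ 41.0 - 40.534*I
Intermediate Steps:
A = -58 (A = -80 + 22 = -58)
d(X, s) = -2 + s
k = I*√1643 (k = √(-58 - 1585) = √(-1643) = I*√1643 ≈ 40.534*I)
d(-43, 43) - k = (-2 + 43) - I*√1643 = 41 - I*√1643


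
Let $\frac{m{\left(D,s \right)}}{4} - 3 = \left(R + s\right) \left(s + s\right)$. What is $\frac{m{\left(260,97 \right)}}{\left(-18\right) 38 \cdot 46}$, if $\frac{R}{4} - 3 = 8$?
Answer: $- \frac{9119}{2622} \approx -3.4779$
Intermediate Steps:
$R = 44$ ($R = 12 + 4 \cdot 8 = 12 + 32 = 44$)
$m{\left(D,s \right)} = 12 + 8 s \left(44 + s\right)$ ($m{\left(D,s \right)} = 12 + 4 \left(44 + s\right) \left(s + s\right) = 12 + 4 \left(44 + s\right) 2 s = 12 + 4 \cdot 2 s \left(44 + s\right) = 12 + 8 s \left(44 + s\right)$)
$\frac{m{\left(260,97 \right)}}{\left(-18\right) 38 \cdot 46} = \frac{12 + 8 \cdot 97^{2} + 352 \cdot 97}{\left(-18\right) 38 \cdot 46} = \frac{12 + 8 \cdot 9409 + 34144}{\left(-684\right) 46} = \frac{12 + 75272 + 34144}{-31464} = 109428 \left(- \frac{1}{31464}\right) = - \frac{9119}{2622}$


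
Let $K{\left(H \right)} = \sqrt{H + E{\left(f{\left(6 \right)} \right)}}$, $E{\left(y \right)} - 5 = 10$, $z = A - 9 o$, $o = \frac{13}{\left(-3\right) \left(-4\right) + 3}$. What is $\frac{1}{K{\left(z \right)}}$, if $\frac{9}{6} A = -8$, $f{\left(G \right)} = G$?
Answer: $\frac{\sqrt{105}}{14} \approx 0.73193$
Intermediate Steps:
$A = - \frac{16}{3}$ ($A = \frac{2}{3} \left(-8\right) = - \frac{16}{3} \approx -5.3333$)
$o = \frac{13}{15}$ ($o = \frac{13}{12 + 3} = \frac{13}{15} \approx 0.86667$)
$z = - \frac{197}{15}$ ($z = - \frac{16}{3} - \frac{39}{5} = - \frac{197}{15} \approx -13.133$)
$E{\left(y \right)} = 15$ ($E{\left(y \right)} = 5 + 10 = 15$)
$K{\left(H \right)} = \sqrt{15 + H}$ ($K{\left(H \right)} = \sqrt{H + 15} = \sqrt{15 + H}$)
$\frac{1}{K{\left(z \right)}} = \frac{1}{\sqrt{15 - \frac{197}{15}}} = \frac{1}{\sqrt{\frac{28}{15}}} = \frac{1}{\frac{2}{15} \sqrt{105}} = \frac{\sqrt{105}}{14}$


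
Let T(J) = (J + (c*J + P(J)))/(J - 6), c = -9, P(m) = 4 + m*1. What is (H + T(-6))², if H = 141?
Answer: 677329/36 ≈ 18815.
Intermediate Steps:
P(m) = 4 + m
T(J) = (4 - 7*J)/(-6 + J) (T(J) = (J + (-9*J + (4 + J)))/(J - 6) = (J + (4 - 8*J))/(-6 + J) = (4 - 7*J)/(-6 + J))
(H + T(-6))² = (141 + (4 - 7*(-6))/(-6 - 6))² = (141 + (4 + 42)/(-12))² = (141 - 1/12*46)² = (141 - 23/6)² = (823/6)² = 677329/36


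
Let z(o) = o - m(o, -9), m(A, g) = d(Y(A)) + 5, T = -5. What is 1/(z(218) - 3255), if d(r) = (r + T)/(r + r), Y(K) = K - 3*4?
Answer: -412/1253505 ≈ -0.00032868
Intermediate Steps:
Y(K) = -12 + K (Y(K) = K - 12 = -12 + K)
d(r) = (-5 + r)/(2*r) (d(r) = (r - 5)/(r + r) = (-5 + r)/((2*r)) = (-5 + r)*(1/(2*r)) = (-5 + r)/(2*r))
m(A, g) = 5 + (-17 + A)/(2*(-12 + A)) (m(A, g) = (-5 + (-12 + A))/(2*(-12 + A)) + 5 = (-17 + A)/(2*(-12 + A)) + 5 = 5 + (-17 + A)/(2*(-12 + A)))
z(o) = o - (-137 + 11*o)/(2*(-12 + o))
1/(z(218) - 3255) = 1/((137 - 35*218 + 2*218**2)/(2*(-12 + 218)) - 3255) = 1/((1/2)*(137 - 7630 + 2*47524)/206 - 3255) = 1/((1/2)*(1/206)*(137 - 7630 + 95048) - 3255) = 1/((1/2)*(1/206)*87555 - 3255) = 1/(87555/412 - 3255) = 1/(-1253505/412) = -412/1253505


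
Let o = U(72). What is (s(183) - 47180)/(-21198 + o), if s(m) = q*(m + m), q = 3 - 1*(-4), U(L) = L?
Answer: 3187/1509 ≈ 2.1120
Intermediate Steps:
q = 7 (q = 3 + 4 = 7)
o = 72
s(m) = 14*m (s(m) = 7*(m + m) = 7*(2*m) = 14*m)
(s(183) - 47180)/(-21198 + o) = (14*183 - 47180)/(-21198 + 72) = (2562 - 47180)/(-21126) = -44618*(-1/21126) = 3187/1509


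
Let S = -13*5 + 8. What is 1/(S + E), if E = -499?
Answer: -1/556 ≈ -0.0017986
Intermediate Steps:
S = -57 (S = -65 + 8 = -57)
1/(S + E) = 1/(-57 - 499) = 1/(-556) = -1/556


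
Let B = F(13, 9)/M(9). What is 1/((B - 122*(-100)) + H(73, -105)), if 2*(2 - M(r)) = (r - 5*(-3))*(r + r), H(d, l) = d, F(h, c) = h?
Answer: 214/2626409 ≈ 8.1480e-5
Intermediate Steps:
M(r) = 2 - r*(15 + r) (M(r) = 2 - (r - 5*(-3))*(r + r)/2 = 2 - (r + 15)*2*r/2 = 2 - (15 + r)*2*r/2 = 2 - r*(15 + r))
B = -13/214 (B = 13/(2 - 1*9**2 - 15*9) = 13/(2 - 1*81 - 135) = 13/(2 - 81 - 135) = 13/(-214) = 13*(-1/214) = -13/214 ≈ -0.060748)
1/((B - 122*(-100)) + H(73, -105)) = 1/((-13/214 - 122*(-100)) + 73) = 1/((-13/214 + 12200) + 73) = 1/(2610787/214 + 73) = 1/(2626409/214) = 214/2626409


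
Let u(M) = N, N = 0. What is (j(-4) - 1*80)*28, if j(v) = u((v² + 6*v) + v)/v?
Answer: -2240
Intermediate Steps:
u(M) = 0
j(v) = 0 (j(v) = 0/v = 0)
(j(-4) - 1*80)*28 = (0 - 1*80)*28 = (0 - 80)*28 = -80*28 = -2240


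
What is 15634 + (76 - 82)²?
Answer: 15670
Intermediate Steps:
15634 + (76 - 82)² = 15634 + (-6)² = 15634 + 36 = 15670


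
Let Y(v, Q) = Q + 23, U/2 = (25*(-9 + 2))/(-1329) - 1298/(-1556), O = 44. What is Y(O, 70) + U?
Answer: 49077904/516981 ≈ 94.932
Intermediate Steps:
U = 998671/516981 (U = 2*((25*(-9 + 2))/(-1329) - 1298/(-1556)) = 2*((25*(-7))*(-1/1329) - 1298*(-1/1556)) = 2*(-175*(-1/1329) + 649/778) = 2*(175/1329 + 649/778) = 2*(998671/1033962) = 998671/516981 ≈ 1.9317)
Y(v, Q) = 23 + Q
Y(O, 70) + U = (23 + 70) + 998671/516981 = 93 + 998671/516981 = 49077904/516981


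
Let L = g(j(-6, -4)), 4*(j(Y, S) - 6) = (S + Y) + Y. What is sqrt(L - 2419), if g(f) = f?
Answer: I*sqrt(2417) ≈ 49.163*I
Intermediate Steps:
j(Y, S) = 6 + Y/2 + S/4 (j(Y, S) = 6 + ((S + Y) + Y)/4 = 6 + (S + 2*Y)/4 = 6 + (Y/2 + S/4) = 6 + Y/2 + S/4)
L = 2 (L = 6 + (1/2)*(-6) + (1/4)*(-4) = 6 - 3 - 1 = 2)
sqrt(L - 2419) = sqrt(2 - 2419) = sqrt(-2417) = I*sqrt(2417)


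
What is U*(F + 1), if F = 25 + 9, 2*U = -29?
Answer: -1015/2 ≈ -507.50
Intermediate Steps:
U = -29/2 (U = (1/2)*(-29) = -29/2 ≈ -14.500)
F = 34
U*(F + 1) = -29*(34 + 1)/2 = -29/2*35 = -1015/2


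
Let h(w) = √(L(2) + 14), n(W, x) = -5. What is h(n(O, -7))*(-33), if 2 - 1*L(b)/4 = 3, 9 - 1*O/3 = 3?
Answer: -33*√10 ≈ -104.36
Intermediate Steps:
O = 18 (O = 27 - 3*3 = 27 - 9 = 18)
L(b) = -4 (L(b) = 8 - 4*3 = 8 - 12 = -4)
h(w) = √10 (h(w) = √(-4 + 14) = √10)
h(n(O, -7))*(-33) = √10*(-33) = -33*√10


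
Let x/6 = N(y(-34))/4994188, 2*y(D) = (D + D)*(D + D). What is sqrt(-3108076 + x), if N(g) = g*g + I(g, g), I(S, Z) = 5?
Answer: I*sqrt(19380300859395348118)/2497094 ≈ 1763.0*I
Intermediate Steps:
y(D) = 2*D**2 (y(D) = ((D + D)*(D + D))/2 = ((2*D)*(2*D))/2 = (4*D**2)/2 = 2*D**2)
N(g) = 5 + g**2 (N(g) = g*g + 5 = g**2 + 5 = 5 + g**2)
x = 16036047/2497094 (x = 6*((5 + (2*(-34)**2)**2)/4994188) = 6*((5 + (2*1156)**2)*(1/4994188)) = 6*((5 + 2312**2)*(1/4994188)) = 6*((5 + 5345344)*(1/4994188)) = 6*(5345349*(1/4994188)) = 6*(5345349/4994188) = 16036047/2497094 ≈ 6.4219)
sqrt(-3108076 + x) = sqrt(-3108076 + 16036047/2497094) = sqrt(-7761141895097/2497094) = I*sqrt(19380300859395348118)/2497094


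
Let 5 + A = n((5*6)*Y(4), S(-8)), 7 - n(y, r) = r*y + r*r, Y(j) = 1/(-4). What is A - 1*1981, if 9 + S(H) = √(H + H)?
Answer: -4223/2 + 102*I ≈ -2111.5 + 102.0*I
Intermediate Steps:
Y(j) = -¼ (Y(j) = 1*(-¼) = -¼)
S(H) = -9 + √2*√H (S(H) = -9 + √(H + H) = -9 + √(2*H) = -9 + √2*√H)
n(y, r) = 7 - r² - r*y (n(y, r) = 7 - (r*y + r*r) = 7 - (r*y + r²) = 7 - (r² + r*y) = 7 + (-r² - r*y) = 7 - r² - r*y)
A = -131/2 - (-9 + 4*I)² + 30*I (A = -5 + (7 - (-9 + √2*√(-8))² - (-9 + √2*√(-8))*(5*6)*(-¼)) = -5 + (7 - (-9 + √2*(2*I*√2))² - (-9 + √2*(2*I*√2))*30*(-¼)) = -5 + (7 - (-9 + 4*I)² - 1*(-9 + 4*I)*(-15/2)) = -5 + (7 - (-9 + 4*I)² + (-135/2 + 30*I)) = -5 + (-121/2 - (-9 + 4*I)² + 30*I) = -131/2 - (-9 + 4*I)² + 30*I ≈ -130.5 + 102.0*I)
A - 1*1981 = (-261/2 + 102*I) - 1*1981 = (-261/2 + 102*I) - 1981 = -4223/2 + 102*I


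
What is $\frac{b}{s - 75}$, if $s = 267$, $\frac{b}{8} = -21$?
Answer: $- \frac{7}{8} \approx -0.875$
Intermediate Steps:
$b = -168$ ($b = 8 \left(-21\right) = -168$)
$\frac{b}{s - 75} = - \frac{168}{267 - 75} = - \frac{168}{192} = \left(-168\right) \frac{1}{192} = - \frac{7}{8}$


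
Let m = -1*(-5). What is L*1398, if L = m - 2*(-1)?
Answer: 9786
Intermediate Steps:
m = 5
L = 7 (L = 5 - 2*(-1) = 5 + 2 = 7)
L*1398 = 7*1398 = 9786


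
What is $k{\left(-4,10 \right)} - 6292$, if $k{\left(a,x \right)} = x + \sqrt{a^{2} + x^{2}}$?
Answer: $-6282 + 2 \sqrt{29} \approx -6271.2$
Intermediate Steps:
$k{\left(-4,10 \right)} - 6292 = \left(10 + \sqrt{\left(-4\right)^{2} + 10^{2}}\right) - 6292 = \left(10 + \sqrt{16 + 100}\right) - 6292 = \left(10 + \sqrt{116}\right) - 6292 = \left(10 + 2 \sqrt{29}\right) - 6292 = -6282 + 2 \sqrt{29}$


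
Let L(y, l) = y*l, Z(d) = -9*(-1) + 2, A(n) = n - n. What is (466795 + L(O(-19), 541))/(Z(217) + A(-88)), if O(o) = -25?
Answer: 453270/11 ≈ 41206.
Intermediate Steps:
A(n) = 0
Z(d) = 11 (Z(d) = 9 + 2 = 11)
L(y, l) = l*y
(466795 + L(O(-19), 541))/(Z(217) + A(-88)) = (466795 + 541*(-25))/(11 + 0) = (466795 - 13525)/11 = 453270*(1/11) = 453270/11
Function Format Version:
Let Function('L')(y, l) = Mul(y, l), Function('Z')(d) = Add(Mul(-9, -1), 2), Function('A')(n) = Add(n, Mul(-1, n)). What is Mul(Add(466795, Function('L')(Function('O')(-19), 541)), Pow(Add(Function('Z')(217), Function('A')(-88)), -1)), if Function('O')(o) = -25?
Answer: Rational(453270, 11) ≈ 41206.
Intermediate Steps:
Function('A')(n) = 0
Function('Z')(d) = 11 (Function('Z')(d) = Add(9, 2) = 11)
Function('L')(y, l) = Mul(l, y)
Mul(Add(466795, Function('L')(Function('O')(-19), 541)), Pow(Add(Function('Z')(217), Function('A')(-88)), -1)) = Mul(Add(466795, Mul(541, -25)), Pow(Add(11, 0), -1)) = Mul(Add(466795, -13525), Pow(11, -1)) = Mul(453270, Rational(1, 11)) = Rational(453270, 11)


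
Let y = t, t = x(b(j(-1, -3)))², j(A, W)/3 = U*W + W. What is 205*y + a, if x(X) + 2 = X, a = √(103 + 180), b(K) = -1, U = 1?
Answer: 1845 + √283 ≈ 1861.8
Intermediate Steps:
j(A, W) = 6*W (j(A, W) = 3*(1*W + W) = 3*(W + W) = 3*(2*W) = 6*W)
a = √283 ≈ 16.823
x(X) = -2 + X
t = 9 (t = (-2 - 1)² = (-3)² = 9)
y = 9
205*y + a = 205*9 + √283 = 1845 + √283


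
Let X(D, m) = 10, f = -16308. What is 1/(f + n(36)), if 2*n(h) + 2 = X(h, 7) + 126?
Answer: -1/16241 ≈ -6.1573e-5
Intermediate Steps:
n(h) = 67 (n(h) = -1 + (10 + 126)/2 = -1 + (½)*136 = -1 + 68 = 67)
1/(f + n(36)) = 1/(-16308 + 67) = 1/(-16241) = -1/16241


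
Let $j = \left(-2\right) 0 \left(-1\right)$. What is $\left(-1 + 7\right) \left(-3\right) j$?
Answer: $0$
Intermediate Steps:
$j = 0$ ($j = 0 \left(-1\right) = 0$)
$\left(-1 + 7\right) \left(-3\right) j = \left(-1 + 7\right) \left(-3\right) 0 = 6 \left(-3\right) 0 = \left(-18\right) 0 = 0$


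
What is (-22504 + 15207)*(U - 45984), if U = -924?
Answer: 342287676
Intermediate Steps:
(-22504 + 15207)*(U - 45984) = (-22504 + 15207)*(-924 - 45984) = -7297*(-46908) = 342287676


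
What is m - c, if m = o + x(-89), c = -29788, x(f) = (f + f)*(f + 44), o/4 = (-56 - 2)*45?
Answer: 27358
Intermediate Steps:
o = -10440 (o = 4*((-56 - 2)*45) = 4*(-58*45) = 4*(-2610) = -10440)
x(f) = 2*f*(44 + f) (x(f) = (2*f)*(44 + f) = 2*f*(44 + f))
m = -2430 (m = -10440 + 2*(-89)*(44 - 89) = -10440 + 2*(-89)*(-45) = -10440 + 8010 = -2430)
m - c = -2430 - 1*(-29788) = -2430 + 29788 = 27358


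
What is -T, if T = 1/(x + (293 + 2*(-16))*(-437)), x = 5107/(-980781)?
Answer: 980781/111864943624 ≈ 8.7675e-6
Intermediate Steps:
x = -5107/980781 (x = 5107*(-1/980781) = -5107/980781 ≈ -0.0052071)
T = -980781/111864943624 (T = 1/(-5107/980781 + (293 + 2*(-16))*(-437)) = 1/(-5107/980781 + (293 - 32)*(-437)) = 1/(-5107/980781 + 261*(-437)) = 1/(-5107/980781 - 114057) = 1/(-111864943624/980781) = -980781/111864943624 ≈ -8.7675e-6)
-T = -1*(-980781/111864943624) = 980781/111864943624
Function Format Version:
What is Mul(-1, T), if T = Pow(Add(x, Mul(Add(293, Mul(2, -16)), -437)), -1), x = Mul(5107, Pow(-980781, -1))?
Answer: Rational(980781, 111864943624) ≈ 8.7675e-6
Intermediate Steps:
x = Rational(-5107, 980781) (x = Mul(5107, Rational(-1, 980781)) = Rational(-5107, 980781) ≈ -0.0052071)
T = Rational(-980781, 111864943624) (T = Pow(Add(Rational(-5107, 980781), Mul(Add(293, Mul(2, -16)), -437)), -1) = Pow(Add(Rational(-5107, 980781), Mul(Add(293, -32), -437)), -1) = Pow(Add(Rational(-5107, 980781), Mul(261, -437)), -1) = Pow(Add(Rational(-5107, 980781), -114057), -1) = Pow(Rational(-111864943624, 980781), -1) = Rational(-980781, 111864943624) ≈ -8.7675e-6)
Mul(-1, T) = Mul(-1, Rational(-980781, 111864943624)) = Rational(980781, 111864943624)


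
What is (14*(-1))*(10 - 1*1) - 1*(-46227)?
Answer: 46101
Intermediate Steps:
(14*(-1))*(10 - 1*1) - 1*(-46227) = -14*(10 - 1) + 46227 = -14*9 + 46227 = -126 + 46227 = 46101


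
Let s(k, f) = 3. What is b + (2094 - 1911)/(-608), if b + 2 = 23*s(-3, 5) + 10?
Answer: 46633/608 ≈ 76.699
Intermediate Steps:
b = 77 (b = -2 + (23*3 + 10) = -2 + (69 + 10) = -2 + 79 = 77)
b + (2094 - 1911)/(-608) = 77 + (2094 - 1911)/(-608) = 77 + 183*(-1/608) = 77 - 183/608 = 46633/608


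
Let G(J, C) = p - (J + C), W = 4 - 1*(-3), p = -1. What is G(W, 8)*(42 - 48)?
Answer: 96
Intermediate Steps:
W = 7 (W = 4 + 3 = 7)
G(J, C) = -1 - C - J (G(J, C) = -1 - (J + C) = -1 - (C + J) = -1 + (-C - J) = -1 - C - J)
G(W, 8)*(42 - 48) = (-1 - 1*8 - 1*7)*(42 - 48) = (-1 - 8 - 7)*(-6) = -16*(-6) = 96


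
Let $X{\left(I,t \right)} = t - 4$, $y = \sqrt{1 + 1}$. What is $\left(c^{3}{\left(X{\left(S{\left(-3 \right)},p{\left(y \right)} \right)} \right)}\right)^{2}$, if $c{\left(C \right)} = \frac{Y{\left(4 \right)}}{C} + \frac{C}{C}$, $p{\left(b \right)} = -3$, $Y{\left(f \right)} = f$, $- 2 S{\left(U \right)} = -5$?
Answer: $\frac{729}{117649} \approx 0.0061964$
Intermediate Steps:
$S{\left(U \right)} = \frac{5}{2}$ ($S{\left(U \right)} = \left(- \frac{1}{2}\right) \left(-5\right) = \frac{5}{2}$)
$y = \sqrt{2} \approx 1.4142$
$X{\left(I,t \right)} = -4 + t$ ($X{\left(I,t \right)} = t - 4 = -4 + t$)
$c{\left(C \right)} = 1 + \frac{4}{C}$ ($c{\left(C \right)} = \frac{4}{C} + \frac{C}{C} = \frac{4}{C} + 1 = 1 + \frac{4}{C}$)
$\left(c^{3}{\left(X{\left(S{\left(-3 \right)},p{\left(y \right)} \right)} \right)}\right)^{2} = \left(\left(\frac{4 - 7}{-4 - 3}\right)^{3}\right)^{2} = \left(\left(\frac{4 - 7}{-7}\right)^{3}\right)^{2} = \left(\left(\left(- \frac{1}{7}\right) \left(-3\right)\right)^{3}\right)^{2} = \left(\left(\frac{3}{7}\right)^{3}\right)^{2} = \left(\frac{27}{343}\right)^{2} = \frac{729}{117649}$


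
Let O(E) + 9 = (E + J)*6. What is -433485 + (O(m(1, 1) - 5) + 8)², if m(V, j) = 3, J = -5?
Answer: -431636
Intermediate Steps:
O(E) = -39 + 6*E (O(E) = -9 + (E - 5)*6 = -9 + (-5 + E)*6 = -9 + (-30 + 6*E) = -39 + 6*E)
-433485 + (O(m(1, 1) - 5) + 8)² = -433485 + ((-39 + 6*(3 - 5)) + 8)² = -433485 + ((-39 + 6*(-2)) + 8)² = -433485 + ((-39 - 12) + 8)² = -433485 + (-51 + 8)² = -433485 + (-43)² = -433485 + 1849 = -431636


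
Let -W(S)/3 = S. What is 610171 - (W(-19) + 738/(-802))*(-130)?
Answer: 247602011/401 ≈ 6.1746e+5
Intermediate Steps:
W(S) = -3*S
610171 - (W(-19) + 738/(-802))*(-130) = 610171 - (-3*(-19) + 738/(-802))*(-130) = 610171 - (57 + 738*(-1/802))*(-130) = 610171 - (57 - 369/401)*(-130) = 610171 - 22488*(-130)/401 = 610171 - 1*(-2923440/401) = 610171 + 2923440/401 = 247602011/401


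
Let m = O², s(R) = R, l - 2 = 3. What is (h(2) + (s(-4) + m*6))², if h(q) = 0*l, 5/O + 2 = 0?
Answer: 4489/4 ≈ 1122.3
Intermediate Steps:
O = -5/2 (O = 5/(-2 + 0) = 5/(-2) = 5*(-½) = -5/2 ≈ -2.5000)
l = 5 (l = 2 + 3 = 5)
m = 25/4 (m = (-5/2)² = 25/4 ≈ 6.2500)
h(q) = 0 (h(q) = 0*5 = 0)
(h(2) + (s(-4) + m*6))² = (0 + (-4 + (25/4)*6))² = (0 + (-4 + 75/2))² = (0 + 67/2)² = (67/2)² = 4489/4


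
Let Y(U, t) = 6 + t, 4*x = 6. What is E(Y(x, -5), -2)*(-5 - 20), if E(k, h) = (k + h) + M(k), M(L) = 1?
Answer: 0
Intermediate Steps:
x = 3/2 (x = (¼)*6 = 3/2 ≈ 1.5000)
E(k, h) = 1 + h + k (E(k, h) = (k + h) + 1 = (h + k) + 1 = 1 + h + k)
E(Y(x, -5), -2)*(-5 - 20) = (1 - 2 + (6 - 5))*(-5 - 20) = (1 - 2 + 1)*(-25) = 0*(-25) = 0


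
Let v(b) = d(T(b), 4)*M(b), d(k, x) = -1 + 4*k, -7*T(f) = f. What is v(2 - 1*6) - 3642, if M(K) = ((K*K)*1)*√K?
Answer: -3642 + 288*I/7 ≈ -3642.0 + 41.143*I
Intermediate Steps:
T(f) = -f/7
M(K) = K^(5/2) (M(K) = (K²*1)*√K = K²*√K = K^(5/2))
v(b) = b^(5/2)*(-1 - 4*b/7) (v(b) = (-1 + 4*(-b/7))*b^(5/2) = (-1 - 4*b/7)*b^(5/2) = b^(5/2)*(-1 - 4*b/7))
v(2 - 1*6) - 3642 = (2 - 1*6)^(5/2)*(-7 - 4*(2 - 1*6))/7 - 3642 = (2 - 6)^(5/2)*(-7 - 4*(2 - 6))/7 - 3642 = (-4)^(5/2)*(-7 - 4*(-4))/7 - 3642 = (32*I)*(-7 + 16)/7 - 3642 = (⅐)*(32*I)*9 - 3642 = 288*I/7 - 3642 = -3642 + 288*I/7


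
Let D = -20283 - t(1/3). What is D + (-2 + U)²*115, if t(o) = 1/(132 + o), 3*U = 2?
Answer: -71740706/3573 ≈ -20079.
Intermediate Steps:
U = ⅔ (U = (⅓)*2 = ⅔ ≈ 0.66667)
D = -8052354/397 (D = -20283 - 1/(132 + 1/3) = -20283 - 1/(132 + ⅓) = -20283 - 1/397/3 = -20283 - 1*3/397 = -20283 - 3/397 = -8052354/397 ≈ -20283.)
D + (-2 + U)²*115 = -8052354/397 + (-2 + ⅔)²*115 = -8052354/397 + (-4/3)²*115 = -8052354/397 + (16/9)*115 = -8052354/397 + 1840/9 = -71740706/3573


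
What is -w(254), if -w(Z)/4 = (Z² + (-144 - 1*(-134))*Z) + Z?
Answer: 248920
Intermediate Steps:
w(Z) = -4*Z² + 36*Z (w(Z) = -4*((Z² + (-144 - 1*(-134))*Z) + Z) = -4*((Z² + (-144 + 134)*Z) + Z) = -4*((Z² - 10*Z) + Z) = -4*(Z² - 9*Z) = -4*Z² + 36*Z)
-w(254) = -4*254*(9 - 1*254) = -4*254*(9 - 254) = -4*254*(-245) = -1*(-248920) = 248920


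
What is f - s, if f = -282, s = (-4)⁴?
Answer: -538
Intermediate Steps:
s = 256
f - s = -282 - 1*256 = -282 - 256 = -538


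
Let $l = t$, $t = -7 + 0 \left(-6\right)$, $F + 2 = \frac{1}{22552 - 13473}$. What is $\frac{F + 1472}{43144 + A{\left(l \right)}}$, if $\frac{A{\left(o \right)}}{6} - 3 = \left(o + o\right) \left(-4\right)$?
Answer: $\frac{13346131}{394918342} \approx 0.033795$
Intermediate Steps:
$F = - \frac{18157}{9079}$ ($F = -2 + \frac{1}{22552 - 13473} = -2 + \frac{1}{9079} = - \frac{18157}{9079} \approx -1.9999$)
$t = -7$ ($t = -7 + 0 = -7$)
$l = -7$
$A{\left(o \right)} = 18 - 48 o$ ($A{\left(o \right)} = 18 + 6 \left(o + o\right) \left(-4\right) = 18 + 6 \cdot 2 o \left(-4\right) = 18 + 6 \left(- 8 o\right) = 18 - 48 o$)
$\frac{F + 1472}{43144 + A{\left(l \right)}} = \frac{- \frac{18157}{9079} + 1472}{43144 + \left(18 - -336\right)} = \frac{13346131}{9079 \left(43144 + \left(18 + 336\right)\right)} = \frac{13346131}{9079 \left(43144 + 354\right)} = \frac{13346131}{9079 \cdot 43498} = \frac{13346131}{9079} \cdot \frac{1}{43498} = \frac{13346131}{394918342}$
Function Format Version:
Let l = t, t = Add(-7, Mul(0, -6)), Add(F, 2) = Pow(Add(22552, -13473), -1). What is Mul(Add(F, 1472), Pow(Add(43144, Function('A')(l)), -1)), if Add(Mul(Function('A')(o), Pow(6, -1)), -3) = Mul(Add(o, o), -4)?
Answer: Rational(13346131, 394918342) ≈ 0.033795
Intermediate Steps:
F = Rational(-18157, 9079) (F = Add(-2, Pow(Add(22552, -13473), -1)) = Add(-2, Pow(9079, -1)) = Add(-2, Rational(1, 9079)) = Rational(-18157, 9079) ≈ -1.9999)
t = -7 (t = Add(-7, 0) = -7)
l = -7
Function('A')(o) = Add(18, Mul(-48, o)) (Function('A')(o) = Add(18, Mul(6, Mul(Add(o, o), -4))) = Add(18, Mul(6, Mul(Mul(2, o), -4))) = Add(18, Mul(6, Mul(-8, o))) = Add(18, Mul(-48, o)))
Mul(Add(F, 1472), Pow(Add(43144, Function('A')(l)), -1)) = Mul(Add(Rational(-18157, 9079), 1472), Pow(Add(43144, Add(18, Mul(-48, -7))), -1)) = Mul(Rational(13346131, 9079), Pow(Add(43144, Add(18, 336)), -1)) = Mul(Rational(13346131, 9079), Pow(Add(43144, 354), -1)) = Mul(Rational(13346131, 9079), Pow(43498, -1)) = Mul(Rational(13346131, 9079), Rational(1, 43498)) = Rational(13346131, 394918342)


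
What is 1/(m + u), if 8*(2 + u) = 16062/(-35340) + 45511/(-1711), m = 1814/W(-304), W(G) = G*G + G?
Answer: -24428562960/130986005561 ≈ -0.18650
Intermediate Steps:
W(G) = G + G² (W(G) = G² + G = G + G²)
m = 907/46056 (m = 1814/((-304*(1 - 304))) = 1814/((-304*(-303))) = 1814/92112 = 1814*(1/92112) = 907/46056 ≈ 0.019693)
u = -433884777/80622320 (u = -2 + (16062/(-35340) + 45511/(-1711))/8 = -2 + (16062*(-1/35340) + 45511*(-1/1711))/8 = -2 + (-2677/5890 - 45511/1711)/8 = -2 + (⅛)*(-272640137/10077790) = -2 - 272640137/80622320 = -433884777/80622320 ≈ -5.3817)
1/(m + u) = 1/(907/46056 - 433884777/80622320) = 1/(-130986005561/24428562960) = -24428562960/130986005561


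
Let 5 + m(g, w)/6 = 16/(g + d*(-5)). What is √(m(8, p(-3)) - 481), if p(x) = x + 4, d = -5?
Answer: 9*I*√759/11 ≈ 22.541*I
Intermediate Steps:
p(x) = 4 + x
m(g, w) = -30 + 96/(25 + g) (m(g, w) = -30 + 6*(16/(g - 5*(-5))) = -30 + 6*(16/(g + 25)) = -30 + 6*(16/(25 + g)) = -30 + 96/(25 + g))
√(m(8, p(-3)) - 481) = √(6*(-109 - 5*8)/(25 + 8) - 481) = √(6*(-109 - 40)/33 - 481) = √(6*(1/33)*(-149) - 481) = √(-298/11 - 481) = √(-5589/11) = 9*I*√759/11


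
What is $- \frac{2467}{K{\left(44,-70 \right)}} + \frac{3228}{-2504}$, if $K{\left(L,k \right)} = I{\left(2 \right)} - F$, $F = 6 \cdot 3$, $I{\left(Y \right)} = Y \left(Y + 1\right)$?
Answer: $\frac{767329}{3756} \approx 204.29$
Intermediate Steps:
$I{\left(Y \right)} = Y \left(1 + Y\right)$
$F = 18$
$K{\left(L,k \right)} = -12$ ($K{\left(L,k \right)} = 2 \left(1 + 2\right) - 18 = 2 \cdot 3 - 18 = 6 - 18 = -12$)
$- \frac{2467}{K{\left(44,-70 \right)}} + \frac{3228}{-2504} = - \frac{2467}{-12} + \frac{3228}{-2504} = \left(-2467\right) \left(- \frac{1}{12}\right) + 3228 \left(- \frac{1}{2504}\right) = \frac{2467}{12} - \frac{807}{626} = \frac{767329}{3756}$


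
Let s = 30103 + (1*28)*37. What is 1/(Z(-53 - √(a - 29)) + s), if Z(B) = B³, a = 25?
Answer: -58551/6998333060 + 8423*I/6998333060 ≈ -8.3664e-6 + 1.2036e-6*I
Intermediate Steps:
s = 31139 (s = 30103 + 28*37 = 30103 + 1036 = 31139)
1/(Z(-53 - √(a - 29)) + s) = 1/((-53 - √(25 - 29))³ + 31139) = 1/((-53 - √(-4))³ + 31139) = 1/((-53 - 2*I)³ + 31139) = 1/(31139 + (-53 - 2*I)³)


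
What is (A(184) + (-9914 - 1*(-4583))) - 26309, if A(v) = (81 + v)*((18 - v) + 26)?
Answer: -68740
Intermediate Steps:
A(v) = (44 - v)*(81 + v) (A(v) = (81 + v)*(44 - v) = (44 - v)*(81 + v))
(A(184) + (-9914 - 1*(-4583))) - 26309 = ((3564 - 1*184² - 37*184) + (-9914 - 1*(-4583))) - 26309 = ((3564 - 1*33856 - 6808) + (-9914 + 4583)) - 26309 = ((3564 - 33856 - 6808) - 5331) - 26309 = (-37100 - 5331) - 26309 = -42431 - 26309 = -68740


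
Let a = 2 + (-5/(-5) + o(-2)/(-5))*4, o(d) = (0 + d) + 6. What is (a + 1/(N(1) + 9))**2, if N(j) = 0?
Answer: 17161/2025 ≈ 8.4746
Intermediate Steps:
o(d) = 6 + d (o(d) = d + 6 = 6 + d)
a = 14/5 (a = 2 + (-5/(-5) + (6 - 2)/(-5))*4 = 2 + (-5*(-1/5) + 4*(-1/5))*4 = 2 + (1 - 4/5)*4 = 2 + (1/5)*4 = 2 + 4/5 = 14/5 ≈ 2.8000)
(a + 1/(N(1) + 9))**2 = (14/5 + 1/(0 + 9))**2 = (14/5 + 1/9)**2 = (131/45)**2 = 17161/2025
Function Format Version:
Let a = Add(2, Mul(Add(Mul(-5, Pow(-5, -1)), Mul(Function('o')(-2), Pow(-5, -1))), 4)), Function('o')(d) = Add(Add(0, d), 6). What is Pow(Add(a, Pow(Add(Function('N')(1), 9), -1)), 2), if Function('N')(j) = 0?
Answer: Rational(17161, 2025) ≈ 8.4746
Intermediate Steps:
Function('o')(d) = Add(6, d) (Function('o')(d) = Add(d, 6) = Add(6, d))
a = Rational(14, 5) (a = Add(2, Mul(Add(Mul(-5, Pow(-5, -1)), Mul(Add(6, -2), Pow(-5, -1))), 4)) = Add(2, Mul(Add(Mul(-5, Rational(-1, 5)), Mul(4, Rational(-1, 5))), 4)) = Add(2, Mul(Add(1, Rational(-4, 5)), 4)) = Add(2, Mul(Rational(1, 5), 4)) = Add(2, Rational(4, 5)) = Rational(14, 5) ≈ 2.8000)
Pow(Add(a, Pow(Add(Function('N')(1), 9), -1)), 2) = Pow(Add(Rational(14, 5), Pow(Add(0, 9), -1)), 2) = Pow(Add(Rational(14, 5), Pow(9, -1)), 2) = Pow(Add(Rational(14, 5), Rational(1, 9)), 2) = Pow(Rational(131, 45), 2) = Rational(17161, 2025)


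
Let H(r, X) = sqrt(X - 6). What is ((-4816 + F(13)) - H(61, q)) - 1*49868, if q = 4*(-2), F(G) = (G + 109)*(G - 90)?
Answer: -64078 - I*sqrt(14) ≈ -64078.0 - 3.7417*I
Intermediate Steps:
F(G) = (-90 + G)*(109 + G) (F(G) = (109 + G)*(-90 + G) = (-90 + G)*(109 + G))
q = -8
H(r, X) = sqrt(-6 + X)
((-4816 + F(13)) - H(61, q)) - 1*49868 = ((-4816 + (-9810 + 13**2 + 19*13)) - sqrt(-6 - 8)) - 1*49868 = ((-4816 + (-9810 + 169 + 247)) - sqrt(-14)) - 49868 = ((-4816 - 9394) - I*sqrt(14)) - 49868 = (-14210 - I*sqrt(14)) - 49868 = -64078 - I*sqrt(14)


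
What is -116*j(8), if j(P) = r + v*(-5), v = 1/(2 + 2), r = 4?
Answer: -319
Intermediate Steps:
v = ¼ (v = 1/4 = ¼ ≈ 0.25000)
j(P) = 11/4 (j(P) = 4 + (¼)*(-5) = 4 - 5/4 = 11/4)
-116*j(8) = -116*11/4 = -319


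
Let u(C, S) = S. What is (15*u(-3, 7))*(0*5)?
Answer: 0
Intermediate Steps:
(15*u(-3, 7))*(0*5) = (15*7)*(0*5) = 105*0 = 0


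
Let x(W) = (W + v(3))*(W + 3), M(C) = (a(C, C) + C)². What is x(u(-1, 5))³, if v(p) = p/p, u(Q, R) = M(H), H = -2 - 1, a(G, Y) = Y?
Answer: 3004685307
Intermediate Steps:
H = -3
M(C) = 4*C² (M(C) = (C + C)² = (2*C)² = 4*C²)
u(Q, R) = 36 (u(Q, R) = 4*(-3)² = 4*9 = 36)
v(p) = 1
x(W) = (1 + W)*(3 + W) (x(W) = (W + 1)*(W + 3) = (1 + W)*(3 + W))
x(u(-1, 5))³ = (3 + 36² + 4*36)³ = (3 + 1296 + 144)³ = 1443³ = 3004685307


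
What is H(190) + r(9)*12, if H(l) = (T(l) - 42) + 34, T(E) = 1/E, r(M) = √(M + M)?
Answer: -1519/190 + 36*√2 ≈ 42.917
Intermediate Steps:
r(M) = √2*√M (r(M) = √(2*M) = √2*√M)
H(l) = -8 + 1/l (H(l) = (1/l - 42) + 34 = (-42 + 1/l) + 34 = -8 + 1/l)
H(190) + r(9)*12 = (-8 + 1/190) + (√2*√9)*12 = (-8 + 1/190) + (√2*3)*12 = -1519/190 + (3*√2)*12 = -1519/190 + 36*√2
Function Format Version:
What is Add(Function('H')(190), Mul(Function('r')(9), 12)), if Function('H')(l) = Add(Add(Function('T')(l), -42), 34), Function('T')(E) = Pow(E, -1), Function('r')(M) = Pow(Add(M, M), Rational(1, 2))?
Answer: Add(Rational(-1519, 190), Mul(36, Pow(2, Rational(1, 2)))) ≈ 42.917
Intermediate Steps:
Function('r')(M) = Mul(Pow(2, Rational(1, 2)), Pow(M, Rational(1, 2))) (Function('r')(M) = Pow(Mul(2, M), Rational(1, 2)) = Mul(Pow(2, Rational(1, 2)), Pow(M, Rational(1, 2))))
Function('H')(l) = Add(-8, Pow(l, -1)) (Function('H')(l) = Add(Add(Pow(l, -1), -42), 34) = Add(Add(-42, Pow(l, -1)), 34) = Add(-8, Pow(l, -1)))
Add(Function('H')(190), Mul(Function('r')(9), 12)) = Add(Add(-8, Pow(190, -1)), Mul(Mul(Pow(2, Rational(1, 2)), Pow(9, Rational(1, 2))), 12)) = Add(Add(-8, Rational(1, 190)), Mul(Mul(Pow(2, Rational(1, 2)), 3), 12)) = Add(Rational(-1519, 190), Mul(Mul(3, Pow(2, Rational(1, 2))), 12)) = Add(Rational(-1519, 190), Mul(36, Pow(2, Rational(1, 2))))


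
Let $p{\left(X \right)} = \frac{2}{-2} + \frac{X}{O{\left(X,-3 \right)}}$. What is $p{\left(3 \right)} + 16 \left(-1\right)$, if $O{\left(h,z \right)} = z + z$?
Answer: $- \frac{35}{2} \approx -17.5$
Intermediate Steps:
$O{\left(h,z \right)} = 2 z$
$p{\left(X \right)} = -1 - \frac{X}{6}$ ($p{\left(X \right)} = \frac{2}{-2} + \frac{X}{2 \left(-3\right)} = 2 \left(- \frac{1}{2}\right) + \frac{X}{-6} = -1 + X \left(- \frac{1}{6}\right) = -1 - \frac{X}{6}$)
$p{\left(3 \right)} + 16 \left(-1\right) = \left(-1 - \frac{1}{2}\right) + 16 \left(-1\right) = \left(-1 - \frac{1}{2}\right) - 16 = - \frac{3}{2} - 16 = - \frac{35}{2}$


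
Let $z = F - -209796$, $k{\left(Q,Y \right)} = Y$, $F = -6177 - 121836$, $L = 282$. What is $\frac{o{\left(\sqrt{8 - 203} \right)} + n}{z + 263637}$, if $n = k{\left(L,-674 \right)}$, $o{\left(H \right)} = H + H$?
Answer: $- \frac{337}{172710} + \frac{i \sqrt{195}}{172710} \approx -0.0019512 + 8.0854 \cdot 10^{-5} i$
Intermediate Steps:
$F = -128013$
$z = 81783$ ($z = -128013 - -209796 = -128013 + 209796 = 81783$)
$o{\left(H \right)} = 2 H$
$n = -674$
$\frac{o{\left(\sqrt{8 - 203} \right)} + n}{z + 263637} = \frac{2 \sqrt{8 - 203} - 674}{81783 + 263637} = \frac{2 \sqrt{-195} - 674}{345420} = \left(2 i \sqrt{195} - 674\right) \frac{1}{345420} = \left(-674 + 2 i \sqrt{195}\right) \frac{1}{345420} = - \frac{337}{172710} + \frac{i \sqrt{195}}{172710}$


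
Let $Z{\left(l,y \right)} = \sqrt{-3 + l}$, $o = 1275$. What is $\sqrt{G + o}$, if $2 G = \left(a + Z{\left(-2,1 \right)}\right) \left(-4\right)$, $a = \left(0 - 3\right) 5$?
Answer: $\sqrt{1305 - 2 i \sqrt{5}} \approx 36.125 - 0.0619 i$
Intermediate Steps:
$a = -15$ ($a = \left(-3\right) 5 = -15$)
$G = 30 - 2 i \sqrt{5}$ ($G = \frac{\left(-15 + \sqrt{-3 - 2}\right) \left(-4\right)}{2} = \frac{\left(-15 + \sqrt{-5}\right) \left(-4\right)}{2} = \frac{\left(-15 + i \sqrt{5}\right) \left(-4\right)}{2} = \frac{60 - 4 i \sqrt{5}}{2} = 30 - 2 i \sqrt{5} \approx 30.0 - 4.4721 i$)
$\sqrt{G + o} = \sqrt{\left(30 - 2 i \sqrt{5}\right) + 1275} = \sqrt{1305 - 2 i \sqrt{5}}$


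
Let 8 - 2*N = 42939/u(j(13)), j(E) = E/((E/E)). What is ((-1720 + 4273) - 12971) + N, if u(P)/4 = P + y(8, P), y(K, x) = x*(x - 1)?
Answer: -1086359/104 ≈ -10446.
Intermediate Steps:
y(K, x) = x*(-1 + x)
j(E) = E (j(E) = E/1 = E*1 = E)
u(P) = 4*P + 4*P*(-1 + P) (u(P) = 4*(P + P*(-1 + P)) = 4*P + 4*P*(-1 + P))
N = -2887/104 (N = 4 - 42939/(2*(4*13²)) = 4 - 42939/(2*(4*169)) = 4 - 42939/(2*676) = 4 - ½*3303/52 = 4 - 3303/104 = -2887/104 ≈ -27.760)
((-1720 + 4273) - 12971) + N = ((-1720 + 4273) - 12971) - 2887/104 = (2553 - 12971) - 2887/104 = -10418 - 2887/104 = -1086359/104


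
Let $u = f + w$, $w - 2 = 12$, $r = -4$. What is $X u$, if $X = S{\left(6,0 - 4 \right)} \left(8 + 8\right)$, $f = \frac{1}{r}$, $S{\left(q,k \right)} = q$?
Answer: $1320$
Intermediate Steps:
$f = - \frac{1}{4}$ ($f = \frac{1}{-4} = - \frac{1}{4} \approx -0.25$)
$w = 14$ ($w = 2 + 12 = 14$)
$X = 96$ ($X = 6 \left(8 + 8\right) = 6 \cdot 16 = 96$)
$u = \frac{55}{4}$ ($u = - \frac{1}{4} + 14 = \frac{55}{4} \approx 13.75$)
$X u = 96 \cdot \frac{55}{4} = 1320$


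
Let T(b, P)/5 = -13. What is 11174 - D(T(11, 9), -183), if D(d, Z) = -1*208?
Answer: 11382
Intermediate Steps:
T(b, P) = -65 (T(b, P) = 5*(-13) = -65)
D(d, Z) = -208
11174 - D(T(11, 9), -183) = 11174 - 1*(-208) = 11174 + 208 = 11382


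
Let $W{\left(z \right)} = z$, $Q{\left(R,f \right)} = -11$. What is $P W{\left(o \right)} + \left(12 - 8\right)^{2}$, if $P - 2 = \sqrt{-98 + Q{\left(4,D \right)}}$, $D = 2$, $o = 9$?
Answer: $34 + 9 i \sqrt{109} \approx 34.0 + 93.963 i$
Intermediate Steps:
$P = 2 + i \sqrt{109}$ ($P = 2 + \sqrt{-98 - 11} = 2 + \sqrt{-109} = 2 + i \sqrt{109} \approx 2.0 + 10.44 i$)
$P W{\left(o \right)} + \left(12 - 8\right)^{2} = \left(2 + i \sqrt{109}\right) 9 + \left(12 - 8\right)^{2} = \left(18 + 9 i \sqrt{109}\right) + 4^{2} = \left(18 + 9 i \sqrt{109}\right) + 16 = 34 + 9 i \sqrt{109}$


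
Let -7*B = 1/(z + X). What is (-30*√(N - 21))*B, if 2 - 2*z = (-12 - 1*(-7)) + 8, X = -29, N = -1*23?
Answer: -120*I*√11/413 ≈ -0.96367*I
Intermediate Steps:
N = -23
z = -½ (z = 1 - ((-12 - 1*(-7)) + 8)/2 = 1 - ((-12 + 7) + 8)/2 = 1 - (-5 + 8)/2 = 1 - ½*3 = 1 - 3/2 = -½ ≈ -0.50000)
B = 2/413 (B = -1/(7*(-½ - 29)) = -1/(7*(-59/2)) = -⅐*(-2/59) = 2/413 ≈ 0.0048426)
(-30*√(N - 21))*B = -30*√(-23 - 21)*(2/413) = -60*I*√11*(2/413) = -120*I*√11/413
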